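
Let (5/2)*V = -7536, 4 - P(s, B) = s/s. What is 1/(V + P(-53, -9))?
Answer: -5/15057 ≈ -0.00033207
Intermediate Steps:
P(s, B) = 3 (P(s, B) = 4 - s/s = 4 - 1*1 = 4 - 1 = 3)
V = -15072/5 (V = (⅖)*(-7536) = -15072/5 ≈ -3014.4)
1/(V + P(-53, -9)) = 1/(-15072/5 + 3) = 1/(-15057/5) = -5/15057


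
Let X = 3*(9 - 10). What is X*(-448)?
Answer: 1344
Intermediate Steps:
X = -3 (X = 3*(-1) = -3)
X*(-448) = -3*(-448) = 1344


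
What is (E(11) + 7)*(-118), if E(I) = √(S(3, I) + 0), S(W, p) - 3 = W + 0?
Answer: -826 - 118*√6 ≈ -1115.0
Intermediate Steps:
S(W, p) = 3 + W (S(W, p) = 3 + (W + 0) = 3 + W)
E(I) = √6 (E(I) = √((3 + 3) + 0) = √(6 + 0) = √6)
(E(11) + 7)*(-118) = (√6 + 7)*(-118) = (7 + √6)*(-118) = -826 - 118*√6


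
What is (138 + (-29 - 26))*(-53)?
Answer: -4399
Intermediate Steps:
(138 + (-29 - 26))*(-53) = (138 - 55)*(-53) = 83*(-53) = -4399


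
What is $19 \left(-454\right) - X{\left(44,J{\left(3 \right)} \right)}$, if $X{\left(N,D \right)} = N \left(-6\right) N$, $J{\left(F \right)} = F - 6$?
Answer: $2990$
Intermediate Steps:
$J{\left(F \right)} = -6 + F$ ($J{\left(F \right)} = F - 6 = -6 + F$)
$X{\left(N,D \right)} = - 6 N^{2}$ ($X{\left(N,D \right)} = - 6 N N = - 6 N^{2}$)
$19 \left(-454\right) - X{\left(44,J{\left(3 \right)} \right)} = 19 \left(-454\right) - - 6 \cdot 44^{2} = -8626 - \left(-6\right) 1936 = -8626 - -11616 = -8626 + 11616 = 2990$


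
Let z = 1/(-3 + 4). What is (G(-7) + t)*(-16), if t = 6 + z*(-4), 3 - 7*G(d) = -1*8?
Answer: -400/7 ≈ -57.143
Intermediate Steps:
z = 1 (z = 1/1 = 1)
G(d) = 11/7 (G(d) = 3/7 - (-1)*8/7 = 3/7 - ⅐*(-8) = 3/7 + 8/7 = 11/7)
t = 2 (t = 6 + 1*(-4) = 6 - 4 = 2)
(G(-7) + t)*(-16) = (11/7 + 2)*(-16) = (25/7)*(-16) = -400/7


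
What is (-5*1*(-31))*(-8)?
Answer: -1240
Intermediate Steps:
(-5*1*(-31))*(-8) = -5*(-31)*(-8) = 155*(-8) = -1240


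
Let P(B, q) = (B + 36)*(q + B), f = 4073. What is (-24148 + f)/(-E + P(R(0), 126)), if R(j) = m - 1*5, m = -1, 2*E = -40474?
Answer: -1825/2167 ≈ -0.84218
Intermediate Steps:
E = -20237 (E = (½)*(-40474) = -20237)
R(j) = -6 (R(j) = -1 - 1*5 = -1 - 5 = -6)
P(B, q) = (36 + B)*(B + q)
(-24148 + f)/(-E + P(R(0), 126)) = (-24148 + 4073)/(-1*(-20237) + ((-6)² + 36*(-6) + 36*126 - 6*126)) = -20075/(20237 + (36 - 216 + 4536 - 756)) = -20075/(20237 + 3600) = -20075/23837 = -20075*1/23837 = -1825/2167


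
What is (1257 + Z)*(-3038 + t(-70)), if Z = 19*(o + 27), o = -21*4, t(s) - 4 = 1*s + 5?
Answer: -539226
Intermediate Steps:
t(s) = 9 + s (t(s) = 4 + (1*s + 5) = 4 + (s + 5) = 4 + (5 + s) = 9 + s)
o = -84
Z = -1083 (Z = 19*(-84 + 27) = 19*(-57) = -1083)
(1257 + Z)*(-3038 + t(-70)) = (1257 - 1083)*(-3038 + (9 - 70)) = 174*(-3038 - 61) = 174*(-3099) = -539226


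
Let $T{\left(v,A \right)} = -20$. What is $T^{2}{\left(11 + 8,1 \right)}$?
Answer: $400$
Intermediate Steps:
$T^{2}{\left(11 + 8,1 \right)} = \left(-20\right)^{2} = 400$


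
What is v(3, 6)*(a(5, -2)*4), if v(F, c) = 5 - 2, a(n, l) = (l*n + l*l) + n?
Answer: -12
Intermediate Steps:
a(n, l) = n + l² + l*n (a(n, l) = (l*n + l²) + n = (l² + l*n) + n = n + l² + l*n)
v(F, c) = 3
v(3, 6)*(a(5, -2)*4) = 3*((5 + (-2)² - 2*5)*4) = 3*((5 + 4 - 10)*4) = 3*(-1*4) = 3*(-4) = -12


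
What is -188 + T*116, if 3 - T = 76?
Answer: -8656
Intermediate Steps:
T = -73 (T = 3 - 1*76 = 3 - 76 = -73)
-188 + T*116 = -188 - 73*116 = -188 - 8468 = -8656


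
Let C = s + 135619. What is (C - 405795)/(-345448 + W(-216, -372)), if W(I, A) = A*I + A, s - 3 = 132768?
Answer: 137405/265468 ≈ 0.51760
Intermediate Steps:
s = 132771 (s = 3 + 132768 = 132771)
W(I, A) = A + A*I
C = 268390 (C = 132771 + 135619 = 268390)
(C - 405795)/(-345448 + W(-216, -372)) = (268390 - 405795)/(-345448 - 372*(1 - 216)) = -137405/(-345448 - 372*(-215)) = -137405/(-345448 + 79980) = -137405/(-265468) = -137405*(-1/265468) = 137405/265468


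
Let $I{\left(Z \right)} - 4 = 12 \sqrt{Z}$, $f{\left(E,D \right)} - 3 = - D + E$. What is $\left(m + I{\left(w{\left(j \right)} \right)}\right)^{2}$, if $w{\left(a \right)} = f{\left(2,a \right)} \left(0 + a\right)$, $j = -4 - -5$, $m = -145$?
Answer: $13689$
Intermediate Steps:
$j = 1$ ($j = -4 + 5 = 1$)
$f{\left(E,D \right)} = 3 + E - D$ ($f{\left(E,D \right)} = 3 - \left(D - E\right) = 3 + E - D$)
$w{\left(a \right)} = a \left(5 - a\right)$ ($w{\left(a \right)} = \left(3 + 2 - a\right) \left(0 + a\right) = \left(5 - a\right) a = a \left(5 - a\right)$)
$I{\left(Z \right)} = 4 + 12 \sqrt{Z}$
$\left(m + I{\left(w{\left(j \right)} \right)}\right)^{2} = \left(-145 + \left(4 + 12 \sqrt{1 \left(5 - 1\right)}\right)\right)^{2} = \left(-145 + \left(4 + 12 \sqrt{1 \cdot 4}\right)\right)^{2} = \left(-145 + \left(4 + 12 \sqrt{4}\right)\right)^{2} = \left(-145 + \left(4 + 12 \cdot 2\right)\right)^{2} = \left(-145 + \left(4 + 24\right)\right)^{2} = \left(-145 + 28\right)^{2} = \left(-117\right)^{2} = 13689$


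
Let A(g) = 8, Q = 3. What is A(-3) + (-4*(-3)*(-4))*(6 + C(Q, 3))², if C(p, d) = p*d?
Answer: -10792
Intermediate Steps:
C(p, d) = d*p
A(-3) + (-4*(-3)*(-4))*(6 + C(Q, 3))² = 8 + (-4*(-3)*(-4))*(6 + 3*3)² = 8 + (12*(-4))*(6 + 9)² = 8 - 48*15² = 8 - 48*225 = 8 - 10800 = -10792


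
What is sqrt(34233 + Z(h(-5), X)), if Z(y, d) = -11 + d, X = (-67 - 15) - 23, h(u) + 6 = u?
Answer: sqrt(34117) ≈ 184.71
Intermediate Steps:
h(u) = -6 + u
X = -105 (X = -82 - 23 = -105)
sqrt(34233 + Z(h(-5), X)) = sqrt(34233 + (-11 - 105)) = sqrt(34233 - 116) = sqrt(34117)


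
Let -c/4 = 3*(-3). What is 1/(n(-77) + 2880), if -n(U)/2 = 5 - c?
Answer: 1/2942 ≈ 0.00033990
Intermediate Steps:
c = 36 (c = -12*(-3) = -4*(-9) = 36)
n(U) = 62 (n(U) = -2*(5 - 1*36) = -2*(5 - 36) = -2*(-31) = 62)
1/(n(-77) + 2880) = 1/(62 + 2880) = 1/2942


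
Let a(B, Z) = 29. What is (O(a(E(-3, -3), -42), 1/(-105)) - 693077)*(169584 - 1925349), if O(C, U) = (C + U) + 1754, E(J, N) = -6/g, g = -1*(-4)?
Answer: 8496248786421/7 ≈ 1.2137e+12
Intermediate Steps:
g = 4
E(J, N) = -3/2 (E(J, N) = -6/4 = -6*¼ = -3/2)
O(C, U) = 1754 + C + U
(O(a(E(-3, -3), -42), 1/(-105)) - 693077)*(169584 - 1925349) = ((1754 + 29 + 1/(-105)) - 693077)*(169584 - 1925349) = ((1754 + 29 - 1/105) - 693077)*(-1755765) = (187214/105 - 693077)*(-1755765) = -72585871/105*(-1755765) = 8496248786421/7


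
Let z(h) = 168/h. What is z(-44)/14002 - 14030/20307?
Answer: -1080890777/1563862377 ≈ -0.69117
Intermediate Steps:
z(-44)/14002 - 14030/20307 = (168/(-44))/14002 - 14030/20307 = (168*(-1/44))*(1/14002) - 14030*1/20307 = -42/11*1/14002 - 14030/20307 = -21/77011 - 14030/20307 = -1080890777/1563862377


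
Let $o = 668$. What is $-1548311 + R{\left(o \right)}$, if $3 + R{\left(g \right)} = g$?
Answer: $-1547646$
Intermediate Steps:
$R{\left(g \right)} = -3 + g$
$-1548311 + R{\left(o \right)} = -1548311 + \left(-3 + 668\right) = -1548311 + 665 = -1547646$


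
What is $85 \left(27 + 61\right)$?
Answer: $7480$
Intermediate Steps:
$85 \left(27 + 61\right) = 85 \cdot 88 = 7480$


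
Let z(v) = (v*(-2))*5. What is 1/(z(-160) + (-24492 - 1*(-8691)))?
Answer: -1/14201 ≈ -7.0418e-5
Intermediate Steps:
z(v) = -10*v (z(v) = -2*v*5 = -10*v)
1/(z(-160) + (-24492 - 1*(-8691))) = 1/(-10*(-160) + (-24492 - 1*(-8691))) = 1/(1600 + (-24492 + 8691)) = 1/(1600 - 15801) = 1/(-14201) = -1/14201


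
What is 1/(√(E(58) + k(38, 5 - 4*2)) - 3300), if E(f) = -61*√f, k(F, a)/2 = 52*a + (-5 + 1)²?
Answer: -1/(3300 - I*√(280 + 61*√58)) ≈ -0.00030301 - 2.5055e-6*I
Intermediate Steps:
k(F, a) = 32 + 104*a (k(F, a) = 2*(52*a + (-5 + 1)²) = 2*(52*a + (-4)²) = 2*(52*a + 16) = 2*(16 + 52*a) = 32 + 104*a)
1/(√(E(58) + k(38, 5 - 4*2)) - 3300) = 1/(√(-61*√58 + (32 + 104*(5 - 4*2))) - 3300) = 1/(√(-61*√58 + (32 + 104*(5 - 8))) - 3300) = 1/(√(-61*√58 + (32 + 104*(-3))) - 3300) = 1/(√(-61*√58 + (32 - 312)) - 3300) = 1/(√(-61*√58 - 280) - 3300) = 1/(√(-280 - 61*√58) - 3300) = 1/(-3300 + √(-280 - 61*√58))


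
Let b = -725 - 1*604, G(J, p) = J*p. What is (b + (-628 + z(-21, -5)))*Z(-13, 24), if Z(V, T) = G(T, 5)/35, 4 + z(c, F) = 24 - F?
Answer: -6624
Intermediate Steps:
z(c, F) = 20 - F (z(c, F) = -4 + (24 - F) = 20 - F)
Z(V, T) = T/7 (Z(V, T) = (T*5)/35 = (5*T)*(1/35) = T/7)
b = -1329 (b = -725 - 604 = -1329)
(b + (-628 + z(-21, -5)))*Z(-13, 24) = (-1329 + (-628 + (20 - 1*(-5))))*((⅐)*24) = (-1329 + (-628 + (20 + 5)))*(24/7) = (-1329 + (-628 + 25))*(24/7) = (-1329 - 603)*(24/7) = -1932*24/7 = -6624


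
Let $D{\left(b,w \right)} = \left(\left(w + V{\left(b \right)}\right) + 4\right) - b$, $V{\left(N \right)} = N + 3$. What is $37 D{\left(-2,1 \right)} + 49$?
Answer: $345$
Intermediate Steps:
$V{\left(N \right)} = 3 + N$
$D{\left(b,w \right)} = 7 + w$ ($D{\left(b,w \right)} = \left(\left(w + \left(3 + b\right)\right) + 4\right) - b = \left(\left(3 + b + w\right) + 4\right) - b = \left(7 + b + w\right) - b = 7 + w$)
$37 D{\left(-2,1 \right)} + 49 = 37 \left(7 + 1\right) + 49 = 37 \cdot 8 + 49 = 296 + 49 = 345$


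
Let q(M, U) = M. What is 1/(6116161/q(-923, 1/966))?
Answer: -923/6116161 ≈ -0.00015091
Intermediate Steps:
1/(6116161/q(-923, 1/966)) = 1/(6116161/(-923)) = 1/(6116161*(-1/923)) = 1/(-6116161/923) = -923/6116161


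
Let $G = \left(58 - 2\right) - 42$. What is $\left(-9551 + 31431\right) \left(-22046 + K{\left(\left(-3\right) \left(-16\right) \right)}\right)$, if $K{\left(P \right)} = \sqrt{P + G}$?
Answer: $-482366480 + 21880 \sqrt{62} \approx -4.8219 \cdot 10^{8}$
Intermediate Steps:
$G = 14$ ($G = 56 - 42 = 14$)
$K{\left(P \right)} = \sqrt{14 + P}$ ($K{\left(P \right)} = \sqrt{P + 14} = \sqrt{14 + P}$)
$\left(-9551 + 31431\right) \left(-22046 + K{\left(\left(-3\right) \left(-16\right) \right)}\right) = \left(-9551 + 31431\right) \left(-22046 + \sqrt{14 - -48}\right) = 21880 \left(-22046 + \sqrt{14 + 48}\right) = 21880 \left(-22046 + \sqrt{62}\right) = -482366480 + 21880 \sqrt{62}$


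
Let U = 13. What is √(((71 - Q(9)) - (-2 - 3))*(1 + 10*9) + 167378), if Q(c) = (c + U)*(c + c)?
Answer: 3*√15362 ≈ 371.83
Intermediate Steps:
Q(c) = 2*c*(13 + c) (Q(c) = (c + 13)*(c + c) = (13 + c)*(2*c) = 2*c*(13 + c))
√(((71 - Q(9)) - (-2 - 3))*(1 + 10*9) + 167378) = √(((71 - 2*9*(13 + 9)) - (-2 - 3))*(1 + 10*9) + 167378) = √(((71 - 2*9*22) - 1*(-5))*(1 + 90) + 167378) = √(((71 - 1*396) + 5)*91 + 167378) = √(((71 - 396) + 5)*91 + 167378) = √((-325 + 5)*91 + 167378) = √(-320*91 + 167378) = √(-29120 + 167378) = √138258 = 3*√15362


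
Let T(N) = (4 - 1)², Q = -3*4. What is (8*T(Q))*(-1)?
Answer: -72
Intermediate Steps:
Q = -12
T(N) = 9 (T(N) = 3² = 9)
(8*T(Q))*(-1) = (8*9)*(-1) = 72*(-1) = -72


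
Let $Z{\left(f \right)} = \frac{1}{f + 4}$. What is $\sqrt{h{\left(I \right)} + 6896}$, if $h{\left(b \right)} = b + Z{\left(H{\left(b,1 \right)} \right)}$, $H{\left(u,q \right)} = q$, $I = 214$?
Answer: $\frac{\sqrt{177755}}{5} \approx 84.322$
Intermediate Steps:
$Z{\left(f \right)} = \frac{1}{4 + f}$
$h{\left(b \right)} = \frac{1}{5} + b$ ($h{\left(b \right)} = b + \frac{1}{4 + 1} = b + \frac{1}{5} = \frac{1}{5} + b$)
$\sqrt{h{\left(I \right)} + 6896} = \sqrt{\left(\frac{1}{5} + 214\right) + 6896} = \sqrt{\frac{1071}{5} + 6896} = \sqrt{\frac{35551}{5}} = \frac{\sqrt{177755}}{5}$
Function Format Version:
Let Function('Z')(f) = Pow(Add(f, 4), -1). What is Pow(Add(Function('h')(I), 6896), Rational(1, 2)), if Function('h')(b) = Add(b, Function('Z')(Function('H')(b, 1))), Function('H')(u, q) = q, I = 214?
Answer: Mul(Rational(1, 5), Pow(177755, Rational(1, 2))) ≈ 84.322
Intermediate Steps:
Function('Z')(f) = Pow(Add(4, f), -1)
Function('h')(b) = Add(Rational(1, 5), b) (Function('h')(b) = Add(b, Pow(Add(4, 1), -1)) = Add(b, Pow(5, -1)) = Add(b, Rational(1, 5)) = Add(Rational(1, 5), b))
Pow(Add(Function('h')(I), 6896), Rational(1, 2)) = Pow(Add(Add(Rational(1, 5), 214), 6896), Rational(1, 2)) = Pow(Add(Rational(1071, 5), 6896), Rational(1, 2)) = Pow(Rational(35551, 5), Rational(1, 2)) = Mul(Rational(1, 5), Pow(177755, Rational(1, 2)))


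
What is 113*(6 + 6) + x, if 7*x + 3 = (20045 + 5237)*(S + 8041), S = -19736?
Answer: -42237643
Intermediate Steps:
x = -42238999 (x = -3/7 + ((20045 + 5237)*(-19736 + 8041))/7 = -3/7 + (25282*(-11695))/7 = -3/7 + (1/7)*(-295672990) = -3/7 - 295672990/7 = -42238999)
113*(6 + 6) + x = 113*(6 + 6) - 42238999 = 113*12 - 42238999 = 1356 - 42238999 = -42237643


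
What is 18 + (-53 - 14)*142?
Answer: -9496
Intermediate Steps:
18 + (-53 - 14)*142 = 18 - 67*142 = 18 - 9514 = -9496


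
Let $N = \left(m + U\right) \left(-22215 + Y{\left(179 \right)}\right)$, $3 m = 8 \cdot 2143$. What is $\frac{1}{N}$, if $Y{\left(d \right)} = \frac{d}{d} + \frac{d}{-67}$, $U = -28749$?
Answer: $\frac{201}{102860990251} \approx 1.9541 \cdot 10^{-9}$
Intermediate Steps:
$Y{\left(d \right)} = 1 - \frac{d}{67}$ ($Y{\left(d \right)} = 1 + d \left(- \frac{1}{67}\right) = 1 - \frac{d}{67}$)
$m = \frac{17144}{3}$ ($m = \frac{8 \cdot 2143}{3} = \frac{1}{3} \cdot 17144 = \frac{17144}{3} \approx 5714.7$)
$N = \frac{102860990251}{201}$ ($N = \left(\frac{17144}{3} - 28749\right) \left(-22215 + \left(1 - \frac{179}{67}\right)\right) = - \frac{69103 \left(-22215 + \left(1 - \frac{179}{67}\right)\right)}{3} = - \frac{69103 \left(-22215 - \frac{112}{67}\right)}{3} = \left(- \frac{69103}{3}\right) \left(- \frac{1488517}{67}\right) = \frac{102860990251}{201} \approx 5.1175 \cdot 10^{8}$)
$\frac{1}{N} = \frac{1}{\frac{102860990251}{201}} = \frac{201}{102860990251}$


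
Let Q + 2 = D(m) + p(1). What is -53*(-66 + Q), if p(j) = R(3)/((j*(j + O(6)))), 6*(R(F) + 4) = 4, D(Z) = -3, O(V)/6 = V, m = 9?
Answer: 418223/111 ≈ 3767.8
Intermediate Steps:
O(V) = 6*V
R(F) = -10/3 (R(F) = -4 + (1/6)*4 = -4 + 2/3 = -10/3)
p(j) = -10/(3*j*(36 + j)) (p(j) = -10*1/(j*(j + 6*6))/3 = -10*1/(j*(j + 36))/3 = -10*1/(j*(36 + j))/3 = -10/(3*j*(36 + j)))
Q = -565/111 (Q = -2 + (-3 - 10/3/(1*(36 + 1))) = -2 + (-3 - 10/3*1/37) = -2 + (-3 - 10/3*1*1/37) = -2 + (-3 - 10/111) = -2 - 343/111 = -565/111 ≈ -5.0901)
-53*(-66 + Q) = -53*(-66 - 565/111) = -53*(-7891/111) = 418223/111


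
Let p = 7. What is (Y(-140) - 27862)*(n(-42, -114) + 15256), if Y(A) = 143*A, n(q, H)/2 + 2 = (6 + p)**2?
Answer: -746480380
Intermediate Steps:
n(q, H) = 334 (n(q, H) = -4 + 2*(6 + 7)**2 = -4 + 2*13**2 = -4 + 2*169 = -4 + 338 = 334)
(Y(-140) - 27862)*(n(-42, -114) + 15256) = (143*(-140) - 27862)*(334 + 15256) = (-20020 - 27862)*15590 = -47882*15590 = -746480380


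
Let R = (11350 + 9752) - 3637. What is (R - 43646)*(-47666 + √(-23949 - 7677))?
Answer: 1247943546 - 78543*I*√3514 ≈ 1.2479e+9 - 4.656e+6*I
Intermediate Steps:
R = 17465 (R = 21102 - 3637 = 17465)
(R - 43646)*(-47666 + √(-23949 - 7677)) = (17465 - 43646)*(-47666 + √(-23949 - 7677)) = -26181*(-47666 + √(-31626)) = -26181*(-47666 + 3*I*√3514) = 1247943546 - 78543*I*√3514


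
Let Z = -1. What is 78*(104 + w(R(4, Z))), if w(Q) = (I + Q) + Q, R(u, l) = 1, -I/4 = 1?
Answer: 7956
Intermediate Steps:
I = -4 (I = -4*1 = -4)
w(Q) = -4 + 2*Q (w(Q) = (-4 + Q) + Q = -4 + 2*Q)
78*(104 + w(R(4, Z))) = 78*(104 + (-4 + 2*1)) = 78*(104 + (-4 + 2)) = 78*(104 - 2) = 78*102 = 7956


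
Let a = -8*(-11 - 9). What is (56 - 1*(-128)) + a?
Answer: 344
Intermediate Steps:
a = 160 (a = -8*(-20) = 160)
(56 - 1*(-128)) + a = (56 - 1*(-128)) + 160 = (56 + 128) + 160 = 184 + 160 = 344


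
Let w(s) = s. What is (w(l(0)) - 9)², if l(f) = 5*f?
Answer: 81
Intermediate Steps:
(w(l(0)) - 9)² = (5*0 - 9)² = (0 - 9)² = (-9)² = 81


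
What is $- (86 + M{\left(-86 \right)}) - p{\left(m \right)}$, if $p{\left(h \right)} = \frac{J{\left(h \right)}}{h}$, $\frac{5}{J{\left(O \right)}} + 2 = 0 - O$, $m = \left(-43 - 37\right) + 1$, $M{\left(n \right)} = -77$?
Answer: $- \frac{54742}{6083} \approx -8.9992$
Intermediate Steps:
$m = -79$ ($m = -80 + 1 = -79$)
$J{\left(O \right)} = \frac{5}{-2 - O}$ ($J{\left(O \right)} = \frac{5}{-2 + \left(0 - O\right)} = \frac{5}{-2 - O}$)
$p{\left(h \right)} = - \frac{5}{h \left(2 + h\right)}$ ($p{\left(h \right)} = \frac{\left(-5\right) \frac{1}{2 + h}}{h} = - \frac{5}{h \left(2 + h\right)}$)
$- (86 + M{\left(-86 \right)}) - p{\left(m \right)} = - (86 - 77) - - \frac{5}{\left(-79\right) \left(2 - 79\right)} = \left(-1\right) 9 - \left(-5\right) \left(- \frac{1}{79}\right) \frac{1}{-77} = -9 - \left(-5\right) \left(- \frac{1}{79}\right) \left(- \frac{1}{77}\right) = -9 - - \frac{5}{6083} = -9 + \frac{5}{6083} = - \frac{54742}{6083}$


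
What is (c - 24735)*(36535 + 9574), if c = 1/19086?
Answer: -21767699664781/19086 ≈ -1.1405e+9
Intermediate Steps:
c = 1/19086 ≈ 5.2394e-5
(c - 24735)*(36535 + 9574) = (1/19086 - 24735)*(36535 + 9574) = -472092209/19086*46109 = -21767699664781/19086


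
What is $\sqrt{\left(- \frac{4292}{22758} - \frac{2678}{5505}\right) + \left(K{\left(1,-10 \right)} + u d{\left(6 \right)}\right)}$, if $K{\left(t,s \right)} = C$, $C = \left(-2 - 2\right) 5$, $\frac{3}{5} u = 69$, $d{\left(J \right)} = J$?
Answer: $\frac{\sqrt{291821536542113490}}{20880465} \approx 25.871$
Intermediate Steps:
$u = 115$ ($u = \frac{5}{3} \cdot 69 = 115$)
$C = -20$ ($C = \left(-4\right) 5 = -20$)
$K{\left(t,s \right)} = -20$
$\sqrt{\left(- \frac{4292}{22758} - \frac{2678}{5505}\right) + \left(K{\left(1,-10 \right)} + u d{\left(6 \right)}\right)} = \sqrt{\left(- \frac{4292}{22758} - \frac{2678}{5505}\right) + \left(-20 + 115 \cdot 6\right)} = \sqrt{\left(\left(-4292\right) \frac{1}{22758} - \frac{2678}{5505}\right) + \left(-20 + 690\right)} = \sqrt{\left(- \frac{2146}{11379} - \frac{2678}{5505}\right) + 670} = \sqrt{- \frac{14095564}{20880465} + 670} = \sqrt{\frac{13975815986}{20880465}} = \frac{\sqrt{291821536542113490}}{20880465}$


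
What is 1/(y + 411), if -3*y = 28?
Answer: 3/1205 ≈ 0.0024896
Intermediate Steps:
y = -28/3 (y = -1/3*28 = -28/3 ≈ -9.3333)
1/(y + 411) = 1/(-28/3 + 411) = 1/(1205/3) = 3/1205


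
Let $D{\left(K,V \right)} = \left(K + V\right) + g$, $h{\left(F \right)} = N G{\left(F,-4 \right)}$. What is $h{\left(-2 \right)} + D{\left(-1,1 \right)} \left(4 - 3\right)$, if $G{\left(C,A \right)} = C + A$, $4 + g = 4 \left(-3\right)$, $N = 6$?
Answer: $-52$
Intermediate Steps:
$g = -16$ ($g = -4 + 4 \left(-3\right) = -4 - 12 = -16$)
$G{\left(C,A \right)} = A + C$
$h{\left(F \right)} = -24 + 6 F$ ($h{\left(F \right)} = 6 \left(-4 + F\right) = -24 + 6 F$)
$D{\left(K,V \right)} = -16 + K + V$ ($D{\left(K,V \right)} = \left(K + V\right) - 16 = -16 + K + V$)
$h{\left(-2 \right)} + D{\left(-1,1 \right)} \left(4 - 3\right) = \left(-24 + 6 \left(-2\right)\right) + \left(-16 - 1 + 1\right) \left(4 - 3\right) = \left(-24 - 12\right) - 16 = -36 - 16 = -52$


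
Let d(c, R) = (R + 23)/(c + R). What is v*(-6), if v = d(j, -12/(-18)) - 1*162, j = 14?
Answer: 21171/22 ≈ 962.32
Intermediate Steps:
d(c, R) = (23 + R)/(R + c)
v = -7057/44 (v = (23 - 12/(-18))/(-12/(-18) + 14) - 1*162 = (23 - 12*(-1/18))/(-12*(-1/18) + 14) - 162 = (23 + 2/3)/(2/3 + 14) - 162 = (71/3)/(44/3) - 162 = (3/44)*(71/3) - 162 = 71/44 - 162 = -7057/44 ≈ -160.39)
v*(-6) = -7057/44*(-6) = 21171/22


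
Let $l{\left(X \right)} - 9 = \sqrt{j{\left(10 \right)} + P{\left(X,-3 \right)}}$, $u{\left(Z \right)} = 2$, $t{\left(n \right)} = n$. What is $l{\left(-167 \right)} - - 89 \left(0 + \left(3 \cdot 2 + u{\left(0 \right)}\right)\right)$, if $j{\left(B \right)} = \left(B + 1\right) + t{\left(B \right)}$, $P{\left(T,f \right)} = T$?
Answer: $721 + i \sqrt{146} \approx 721.0 + 12.083 i$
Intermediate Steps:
$j{\left(B \right)} = 1 + 2 B$ ($j{\left(B \right)} = \left(B + 1\right) + B = \left(1 + B\right) + B = 1 + 2 B$)
$l{\left(X \right)} = 9 + \sqrt{21 + X}$ ($l{\left(X \right)} = 9 + \sqrt{\left(1 + 2 \cdot 10\right) + X} = 9 + \sqrt{\left(1 + 20\right) + X} = 9 + \sqrt{21 + X}$)
$l{\left(-167 \right)} - - 89 \left(0 + \left(3 \cdot 2 + u{\left(0 \right)}\right)\right) = \left(9 + \sqrt{21 - 167}\right) - - 89 \left(0 + \left(3 \cdot 2 + 2\right)\right) = \left(9 + \sqrt{-146}\right) - - 89 \left(0 + \left(6 + 2\right)\right) = \left(9 + i \sqrt{146}\right) - - 89 \left(0 + 8\right) = \left(9 + i \sqrt{146}\right) - \left(-89\right) 8 = \left(9 + i \sqrt{146}\right) - -712 = \left(9 + i \sqrt{146}\right) + 712 = 721 + i \sqrt{146}$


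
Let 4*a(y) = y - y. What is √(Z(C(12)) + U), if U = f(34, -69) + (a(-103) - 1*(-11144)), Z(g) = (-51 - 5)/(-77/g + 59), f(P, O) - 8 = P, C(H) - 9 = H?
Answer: 7*√1572518/83 ≈ 105.76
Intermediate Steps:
C(H) = 9 + H
a(y) = 0 (a(y) = (y - y)/4 = (¼)*0 = 0)
f(P, O) = 8 + P
Z(g) = -56/(59 - 77/g)
U = 11186 (U = (8 + 34) + (0 - 1*(-11144)) = 42 + (0 + 11144) = 42 + 11144 = 11186)
√(Z(C(12)) + U) = √(-56*(9 + 12)/(-77 + 59*(9 + 12)) + 11186) = √(-56*21/(-77 + 59*21) + 11186) = √(-56*21/(-77 + 1239) + 11186) = √(-56*21/1162 + 11186) = √(-56*21*1/1162 + 11186) = √(-84/83 + 11186) = √(928354/83) = 7*√1572518/83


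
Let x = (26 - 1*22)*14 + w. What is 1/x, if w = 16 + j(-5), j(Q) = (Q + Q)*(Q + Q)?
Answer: 1/172 ≈ 0.0058140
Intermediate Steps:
j(Q) = 4*Q² (j(Q) = (2*Q)*(2*Q) = 4*Q²)
w = 116 (w = 16 + 4*(-5)² = 16 + 4*25 = 16 + 100 = 116)
x = 172 (x = (26 - 1*22)*14 + 116 = (26 - 22)*14 + 116 = 4*14 + 116 = 56 + 116 = 172)
1/x = 1/172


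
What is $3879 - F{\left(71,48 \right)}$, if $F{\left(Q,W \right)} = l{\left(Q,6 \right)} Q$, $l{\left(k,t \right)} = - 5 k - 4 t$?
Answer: $30788$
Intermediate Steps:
$F{\left(Q,W \right)} = Q \left(-24 - 5 Q\right)$ ($F{\left(Q,W \right)} = \left(- 5 Q - 24\right) Q = \left(-24 - 5 Q\right) Q = Q \left(-24 - 5 Q\right)$)
$3879 - F{\left(71,48 \right)} = 3879 - \left(-1\right) 71 \left(24 + 5 \cdot 71\right) = 3879 - \left(-1\right) 71 \left(24 + 355\right) = 3879 - \left(-1\right) 71 \cdot 379 = 3879 - -26909 = 3879 + 26909 = 30788$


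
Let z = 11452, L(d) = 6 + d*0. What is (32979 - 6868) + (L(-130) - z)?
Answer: 14665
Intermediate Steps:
L(d) = 6 (L(d) = 6 + 0 = 6)
(32979 - 6868) + (L(-130) - z) = (32979 - 6868) + (6 - 1*11452) = 26111 + (6 - 11452) = 26111 - 11446 = 14665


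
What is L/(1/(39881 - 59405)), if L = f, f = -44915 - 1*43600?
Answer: 1728166860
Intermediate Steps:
f = -88515 (f = -44915 - 43600 = -88515)
L = -88515
L/(1/(39881 - 59405)) = -88515/(1/(39881 - 59405)) = -88515/(1/(-19524)) = -88515/(-1/19524) = -88515*(-19524) = 1728166860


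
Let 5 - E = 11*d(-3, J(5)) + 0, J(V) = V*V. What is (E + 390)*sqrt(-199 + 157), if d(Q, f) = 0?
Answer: 395*I*sqrt(42) ≈ 2559.9*I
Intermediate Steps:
J(V) = V**2
E = 5 (E = 5 - (11*0 + 0) = 5 - (0 + 0) = 5 - 1*0 = 5 + 0 = 5)
(E + 390)*sqrt(-199 + 157) = (5 + 390)*sqrt(-199 + 157) = 395*sqrt(-42) = 395*(I*sqrt(42)) = 395*I*sqrt(42)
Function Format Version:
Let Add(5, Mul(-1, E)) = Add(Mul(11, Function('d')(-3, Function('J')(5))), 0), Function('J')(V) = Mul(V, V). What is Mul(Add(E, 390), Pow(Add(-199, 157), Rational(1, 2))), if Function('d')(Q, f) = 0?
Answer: Mul(395, I, Pow(42, Rational(1, 2))) ≈ Mul(2559.9, I)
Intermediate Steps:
Function('J')(V) = Pow(V, 2)
E = 5 (E = Add(5, Mul(-1, Add(Mul(11, 0), 0))) = Add(5, Mul(-1, Add(0, 0))) = Add(5, Mul(-1, 0)) = Add(5, 0) = 5)
Mul(Add(E, 390), Pow(Add(-199, 157), Rational(1, 2))) = Mul(Add(5, 390), Pow(Add(-199, 157), Rational(1, 2))) = Mul(395, Pow(-42, Rational(1, 2))) = Mul(395, Mul(I, Pow(42, Rational(1, 2)))) = Mul(395, I, Pow(42, Rational(1, 2)))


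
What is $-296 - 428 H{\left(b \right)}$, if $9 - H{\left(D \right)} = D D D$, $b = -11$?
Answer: $-573816$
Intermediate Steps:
$H{\left(D \right)} = 9 - D^{3}$ ($H{\left(D \right)} = 9 - D D D = 9 - D^{2} D = 9 - D^{3}$)
$-296 - 428 H{\left(b \right)} = -296 - 428 \left(9 - \left(-11\right)^{3}\right) = -296 - 428 \left(9 - -1331\right) = -296 - 428 \left(9 + 1331\right) = -296 - 573520 = -573816$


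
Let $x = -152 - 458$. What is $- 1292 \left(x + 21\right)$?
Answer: $760988$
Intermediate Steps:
$x = -610$
$- 1292 \left(x + 21\right) = - 1292 \left(-610 + 21\right) = \left(-1292\right) \left(-589\right) = 760988$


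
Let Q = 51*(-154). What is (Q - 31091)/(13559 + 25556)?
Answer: -7789/7823 ≈ -0.99565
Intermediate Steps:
Q = -7854
(Q - 31091)/(13559 + 25556) = (-7854 - 31091)/(13559 + 25556) = -38945/39115 = -38945*1/39115 = -7789/7823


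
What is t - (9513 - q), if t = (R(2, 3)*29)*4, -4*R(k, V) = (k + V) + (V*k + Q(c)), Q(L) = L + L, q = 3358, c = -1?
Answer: -6416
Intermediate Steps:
Q(L) = 2*L
R(k, V) = ½ - V/4 - k/4 - V*k/4 (R(k, V) = -((k + V) + (V*k + 2*(-1)))/4 = -((V + k) + (V*k - 2))/4 = -((V + k) + (-2 + V*k))/4 = -(-2 + V + k + V*k)/4 = ½ - V/4 - k/4 - V*k/4)
t = -261 (t = ((½ - ¼*3 - ¼*2 - ¼*3*2)*29)*4 = ((½ - ¾ - ½ - 3/2)*29)*4 = -9/4*29*4 = -261/4*4 = -261)
t - (9513 - q) = -261 - (9513 - 1*3358) = -261 - (9513 - 3358) = -261 - 1*6155 = -261 - 6155 = -6416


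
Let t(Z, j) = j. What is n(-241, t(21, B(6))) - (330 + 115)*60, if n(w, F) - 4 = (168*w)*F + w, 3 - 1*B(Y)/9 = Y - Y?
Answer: -1120113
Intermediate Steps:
B(Y) = 27 (B(Y) = 27 - 9*(Y - Y) = 27 - 9*0 = 27 + 0 = 27)
n(w, F) = 4 + w + 168*F*w (n(w, F) = 4 + ((168*w)*F + w) = 4 + (168*F*w + w) = 4 + (w + 168*F*w) = 4 + w + 168*F*w)
n(-241, t(21, B(6))) - (330 + 115)*60 = (4 - 241 + 168*27*(-241)) - (330 + 115)*60 = (4 - 241 - 1093176) - 445*60 = -1093413 - 1*26700 = -1093413 - 26700 = -1120113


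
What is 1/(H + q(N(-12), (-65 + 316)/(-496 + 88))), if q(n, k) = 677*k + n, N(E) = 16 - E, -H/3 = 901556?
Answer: -408/1103663047 ≈ -3.6968e-7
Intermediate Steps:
H = -2704668 (H = -3*901556 = -2704668)
q(n, k) = n + 677*k
1/(H + q(N(-12), (-65 + 316)/(-496 + 88))) = 1/(-2704668 + ((16 - 1*(-12)) + 677*((-65 + 316)/(-496 + 88)))) = 1/(-2704668 + ((16 + 12) + 677*(251/(-408)))) = 1/(-2704668 + (28 + 677*(251*(-1/408)))) = 1/(-2704668 + (28 + 677*(-251/408))) = 1/(-2704668 + (28 - 169927/408)) = 1/(-2704668 - 158503/408) = 1/(-1103663047/408) = -408/1103663047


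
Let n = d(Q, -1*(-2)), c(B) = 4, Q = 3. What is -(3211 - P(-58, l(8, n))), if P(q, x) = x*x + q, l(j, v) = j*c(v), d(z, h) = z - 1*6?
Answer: -2245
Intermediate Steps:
d(z, h) = -6 + z (d(z, h) = z - 6 = -6 + z)
n = -3 (n = -6 + 3 = -3)
l(j, v) = 4*j (l(j, v) = j*4 = 4*j)
P(q, x) = q + x² (P(q, x) = x² + q = q + x²)
-(3211 - P(-58, l(8, n))) = -(3211 - (-58 + (4*8)²)) = -(3211 - (-58 + 32²)) = -(3211 - (-58 + 1024)) = -(3211 - 1*966) = -(3211 - 966) = -1*2245 = -2245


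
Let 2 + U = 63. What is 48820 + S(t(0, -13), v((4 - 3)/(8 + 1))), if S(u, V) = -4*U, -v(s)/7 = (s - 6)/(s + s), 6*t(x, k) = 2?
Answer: 48576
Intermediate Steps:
U = 61 (U = -2 + 63 = 61)
t(x, k) = ⅓ (t(x, k) = (⅙)*2 = ⅓)
v(s) = -7*(-6 + s)/(2*s) (v(s) = -7*(s - 6)/(s + s) = -7*(-6 + s)/(2*s))
S(u, V) = -244 (S(u, V) = -4*61 = -244)
48820 + S(t(0, -13), v((4 - 3)/(8 + 1))) = 48820 - 244 = 48576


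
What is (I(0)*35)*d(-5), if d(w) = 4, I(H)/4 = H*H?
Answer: 0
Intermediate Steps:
I(H) = 4*H² (I(H) = 4*(H*H) = 4*H²)
(I(0)*35)*d(-5) = ((4*0²)*35)*4 = ((4*0)*35)*4 = (0*35)*4 = 0*4 = 0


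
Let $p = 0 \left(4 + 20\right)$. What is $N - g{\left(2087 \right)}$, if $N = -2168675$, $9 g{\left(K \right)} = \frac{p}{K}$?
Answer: $-2168675$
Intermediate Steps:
$p = 0$ ($p = 0 \cdot 24 = 0$)
$g{\left(K \right)} = 0$ ($g{\left(K \right)} = \frac{0 \frac{1}{K}}{9} = \frac{1}{9} \cdot 0 = 0$)
$N - g{\left(2087 \right)} = -2168675 - 0 = -2168675 + 0 = -2168675$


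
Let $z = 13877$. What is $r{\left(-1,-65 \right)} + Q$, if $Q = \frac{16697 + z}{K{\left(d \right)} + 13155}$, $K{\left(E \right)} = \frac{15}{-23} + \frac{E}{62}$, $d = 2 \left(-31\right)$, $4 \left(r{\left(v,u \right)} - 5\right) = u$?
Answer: $- \frac{10800907}{1210108} \approx -8.9256$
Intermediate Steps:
$r{\left(v,u \right)} = 5 + \frac{u}{4}$
$d = -62$
$K{\left(E \right)} = - \frac{15}{23} + \frac{E}{62}$ ($K{\left(E \right)} = 15 \left(- \frac{1}{23}\right) + E \frac{1}{62} = - \frac{15}{23} + \frac{E}{62}$)
$Q = \frac{703202}{302527}$ ($Q = \frac{16697 + 13877}{\left(- \frac{15}{23} + \frac{1}{62} \left(-62\right)\right) + 13155} = \frac{30574}{\left(- \frac{15}{23} - 1\right) + 13155} = \frac{30574}{- \frac{38}{23} + 13155} = \frac{30574}{\frac{302527}{23}} = 30574 \cdot \frac{23}{302527} = \frac{703202}{302527} \approx 2.3244$)
$r{\left(-1,-65 \right)} + Q = \left(5 + \frac{1}{4} \left(-65\right)\right) + \frac{703202}{302527} = \left(5 - \frac{65}{4}\right) + \frac{703202}{302527} = - \frac{45}{4} + \frac{703202}{302527} = - \frac{10800907}{1210108}$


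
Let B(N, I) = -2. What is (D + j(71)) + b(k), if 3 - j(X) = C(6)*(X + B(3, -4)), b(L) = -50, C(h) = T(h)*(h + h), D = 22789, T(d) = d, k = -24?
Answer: 17774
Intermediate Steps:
C(h) = 2*h² (C(h) = h*(h + h) = h*(2*h) = 2*h²)
j(X) = 147 - 72*X (j(X) = 3 - 2*6²*(X - 2) = 3 - 2*36*(-2 + X) = 3 - 72*(-2 + X) = 3 - (-144 + 72*X) = 3 + (144 - 72*X) = 147 - 72*X)
(D + j(71)) + b(k) = (22789 + (147 - 72*71)) - 50 = (22789 + (147 - 5112)) - 50 = (22789 - 4965) - 50 = 17824 - 50 = 17774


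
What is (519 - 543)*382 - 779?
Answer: -9947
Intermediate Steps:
(519 - 543)*382 - 779 = -24*382 - 779 = -9168 - 779 = -9947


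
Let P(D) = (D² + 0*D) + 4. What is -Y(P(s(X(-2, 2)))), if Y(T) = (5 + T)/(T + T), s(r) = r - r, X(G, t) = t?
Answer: -9/8 ≈ -1.1250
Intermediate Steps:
s(r) = 0
P(D) = 4 + D² (P(D) = (D² + 0) + 4 = D² + 4 = 4 + D²)
Y(T) = (5 + T)/(2*T) (Y(T) = (5 + T)/((2*T)) = (5 + T)*(1/(2*T)) = (5 + T)/(2*T))
-Y(P(s(X(-2, 2)))) = -(5 + (4 + 0²))/(2*(4 + 0²)) = -(5 + (4 + 0))/(2*(4 + 0)) = -(5 + 4)/(2*4) = -9/(2*4) = -1*9/8 = -9/8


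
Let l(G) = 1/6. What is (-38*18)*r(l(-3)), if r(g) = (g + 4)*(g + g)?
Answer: -950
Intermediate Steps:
l(G) = 1/6
r(g) = 2*g*(4 + g) (r(g) = (4 + g)*(2*g) = 2*g*(4 + g))
(-38*18)*r(l(-3)) = (-38*18)*(2*(1/6)*(4 + 1/6)) = -1368*25/(6*6) = -684*25/18 = -950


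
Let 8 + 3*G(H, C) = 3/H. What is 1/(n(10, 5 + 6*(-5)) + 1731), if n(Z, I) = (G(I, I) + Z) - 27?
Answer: 75/128347 ≈ 0.00058435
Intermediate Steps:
G(H, C) = -8/3 + 1/H (G(H, C) = -8/3 + (3/H)/3 = -8/3 + 1/H)
n(Z, I) = -89/3 + Z + 1/I (n(Z, I) = ((-8/3 + 1/I) + Z) - 27 = (-8/3 + Z + 1/I) - 27 = -89/3 + Z + 1/I)
1/(n(10, 5 + 6*(-5)) + 1731) = 1/((-89/3 + 10 + 1/(5 + 6*(-5))) + 1731) = 1/((-89/3 + 10 + 1/(5 - 30)) + 1731) = 1/((-89/3 + 10 + 1/(-25)) + 1731) = 1/((-89/3 + 10 - 1/25) + 1731) = 1/(-1478/75 + 1731) = 1/(128347/75) = 75/128347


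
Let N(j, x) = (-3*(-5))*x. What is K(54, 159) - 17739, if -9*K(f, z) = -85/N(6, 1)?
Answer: -478936/27 ≈ -17738.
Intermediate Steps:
N(j, x) = 15*x
K(f, z) = 17/27 (K(f, z) = -(-85)/(9*(15*1)) = -(-85)/(9*15) = -1/9*(-17/3) = 17/27)
K(54, 159) - 17739 = 17/27 - 17739 = -478936/27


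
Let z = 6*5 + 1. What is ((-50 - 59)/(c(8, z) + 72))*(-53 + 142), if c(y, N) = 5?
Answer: -9701/77 ≈ -125.99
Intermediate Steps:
z = 31 (z = 30 + 1 = 31)
((-50 - 59)/(c(8, z) + 72))*(-53 + 142) = ((-50 - 59)/(5 + 72))*(-53 + 142) = -109/77*89 = -9701/77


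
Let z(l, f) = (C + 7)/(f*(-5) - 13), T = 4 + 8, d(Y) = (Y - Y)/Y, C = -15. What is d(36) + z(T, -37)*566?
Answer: -1132/43 ≈ -26.326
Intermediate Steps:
d(Y) = 0 (d(Y) = 0/Y = 0)
T = 12
z(l, f) = -8/(-13 - 5*f) (z(l, f) = (-15 + 7)/(f*(-5) - 13) = -8/(-5*f - 13) = -8/(-13 - 5*f))
d(36) + z(T, -37)*566 = 0 + (8/(13 + 5*(-37)))*566 = 0 + (8/(13 - 185))*566 = 0 + (8/(-172))*566 = 0 + (8*(-1/172))*566 = 0 - 2/43*566 = 0 - 1132/43 = -1132/43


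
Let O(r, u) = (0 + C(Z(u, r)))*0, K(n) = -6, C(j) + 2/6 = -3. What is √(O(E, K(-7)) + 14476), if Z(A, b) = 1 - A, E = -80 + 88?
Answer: 2*√3619 ≈ 120.32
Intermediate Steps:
E = 8
C(j) = -10/3 (C(j) = -⅓ - 3 = -10/3)
O(r, u) = 0 (O(r, u) = (0 - 10/3)*0 = -10/3*0 = 0)
√(O(E, K(-7)) + 14476) = √(0 + 14476) = √14476 = 2*√3619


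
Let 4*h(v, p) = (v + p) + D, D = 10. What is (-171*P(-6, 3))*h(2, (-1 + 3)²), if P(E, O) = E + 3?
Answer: 2052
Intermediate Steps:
P(E, O) = 3 + E
h(v, p) = 5/2 + p/4 + v/4 (h(v, p) = ((v + p) + 10)/4 = ((p + v) + 10)/4 = (10 + p + v)/4 = 5/2 + p/4 + v/4)
(-171*P(-6, 3))*h(2, (-1 + 3)²) = (-171*(3 - 6))*(5/2 + (-1 + 3)²/4 + (¼)*2) = (-171*(-3))*(5/2 + (¼)*2² + ½) = 513*(5/2 + (¼)*4 + ½) = 513*(5/2 + 1 + ½) = 513*4 = 2052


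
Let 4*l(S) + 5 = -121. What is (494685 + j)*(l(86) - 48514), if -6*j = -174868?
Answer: -152577438499/6 ≈ -2.5430e+10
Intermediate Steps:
j = 87434/3 (j = -⅙*(-174868) = 87434/3 ≈ 29145.)
l(S) = -63/2 (l(S) = -5/4 + (¼)*(-121) = -5/4 - 121/4 = -63/2)
(494685 + j)*(l(86) - 48514) = (494685 + 87434/3)*(-63/2 - 48514) = (1571489/3)*(-97091/2) = -152577438499/6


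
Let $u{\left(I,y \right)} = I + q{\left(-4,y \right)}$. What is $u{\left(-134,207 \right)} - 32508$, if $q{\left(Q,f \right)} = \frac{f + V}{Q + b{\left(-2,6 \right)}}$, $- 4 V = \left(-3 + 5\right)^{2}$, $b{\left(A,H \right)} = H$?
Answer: $-32539$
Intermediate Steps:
$V = -1$ ($V = - \frac{\left(-3 + 5\right)^{2}}{4} = - \frac{2^{2}}{4} = \left(- \frac{1}{4}\right) 4 = -1$)
$q{\left(Q,f \right)} = \frac{-1 + f}{6 + Q}$ ($q{\left(Q,f \right)} = \frac{f - 1}{Q + 6} = \frac{-1 + f}{6 + Q}$)
$u{\left(I,y \right)} = - \frac{1}{2} + I + \frac{y}{2}$ ($u{\left(I,y \right)} = I + \frac{-1 + y}{6 - 4} = I + \frac{-1 + y}{2} = I + \left(- \frac{1}{2} + \frac{y}{2}\right) = - \frac{1}{2} + I + \frac{y}{2}$)
$u{\left(-134,207 \right)} - 32508 = \left(- \frac{1}{2} - 134 + \frac{1}{2} \cdot 207\right) - 32508 = \left(- \frac{1}{2} - 134 + \frac{207}{2}\right) - 32508 = -31 - 32508 = -32539$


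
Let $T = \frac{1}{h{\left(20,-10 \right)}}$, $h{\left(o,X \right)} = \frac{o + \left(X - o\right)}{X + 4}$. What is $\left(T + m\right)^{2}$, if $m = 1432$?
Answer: $\frac{51308569}{25} \approx 2.0523 \cdot 10^{6}$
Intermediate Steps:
$h{\left(o,X \right)} = \frac{X}{4 + X}$
$T = \frac{3}{5}$ ($T = \frac{1}{\left(-10\right) \frac{1}{4 - 10}} = \frac{1}{\left(-10\right) \frac{1}{-6}} = \frac{1}{\left(-10\right) \left(- \frac{1}{6}\right)} = \frac{1}{\frac{5}{3}} = \frac{3}{5} \approx 0.6$)
$\left(T + m\right)^{2} = \left(\frac{3}{5} + 1432\right)^{2} = \left(\frac{7163}{5}\right)^{2} = \frac{51308569}{25}$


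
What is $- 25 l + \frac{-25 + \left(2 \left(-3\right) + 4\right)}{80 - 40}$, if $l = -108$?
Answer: $\frac{107973}{40} \approx 2699.3$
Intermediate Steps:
$- 25 l + \frac{-25 + \left(2 \left(-3\right) + 4\right)}{80 - 40} = \left(-25\right) \left(-108\right) + \frac{-25 + \left(2 \left(-3\right) + 4\right)}{80 - 40} = 2700 + \frac{-25 + \left(-6 + 4\right)}{40} = 2700 + \left(-25 - 2\right) \frac{1}{40} = 2700 - \frac{27}{40} = \frac{107973}{40}$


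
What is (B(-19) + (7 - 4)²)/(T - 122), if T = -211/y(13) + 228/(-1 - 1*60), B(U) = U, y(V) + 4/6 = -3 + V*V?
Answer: 302560/3842933 ≈ 0.078732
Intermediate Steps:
y(V) = -11/3 + V² (y(V) = -⅔ + (-3 + V*V) = -⅔ + (-3 + V²) = -11/3 + V²)
T = -151701/30256 (T = -211/(-11/3 + 13²) + 228/(-1 - 1*60) = -211/(-11/3 + 169) + 228/(-1 - 60) = -211/496/3 + 228/(-61) = -211*3/496 + 228*(-1/61) = -633/496 - 228/61 = -151701/30256 ≈ -5.0139)
(B(-19) + (7 - 4)²)/(T - 122) = (-19 + (7 - 4)²)/(-151701/30256 - 122) = (-19 + 3²)/(-3842933/30256) = (-19 + 9)*(-30256/3842933) = -10*(-30256/3842933) = 302560/3842933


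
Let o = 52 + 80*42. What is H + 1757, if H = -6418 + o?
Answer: -1249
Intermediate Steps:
o = 3412 (o = 52 + 3360 = 3412)
H = -3006 (H = -6418 + 3412 = -3006)
H + 1757 = -3006 + 1757 = -1249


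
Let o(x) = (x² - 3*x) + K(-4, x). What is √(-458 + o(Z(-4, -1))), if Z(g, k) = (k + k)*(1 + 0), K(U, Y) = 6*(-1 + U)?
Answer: I*√478 ≈ 21.863*I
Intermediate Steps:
K(U, Y) = -6 + 6*U
Z(g, k) = 2*k (Z(g, k) = (2*k)*1 = 2*k)
o(x) = -30 + x² - 3*x (o(x) = (x² - 3*x) + (-6 + 6*(-4)) = (x² - 3*x) + (-6 - 24) = (x² - 3*x) - 30 = -30 + x² - 3*x)
√(-458 + o(Z(-4, -1))) = √(-458 + (-30 + (2*(-1))² - 6*(-1))) = √(-458 + (-30 + (-2)² - 3*(-2))) = √(-458 + (-30 + 4 + 6)) = √(-458 - 20) = √(-478) = I*√478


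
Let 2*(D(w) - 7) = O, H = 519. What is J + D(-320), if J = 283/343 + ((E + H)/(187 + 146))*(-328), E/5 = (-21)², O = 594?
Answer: -90548027/38073 ≈ -2378.3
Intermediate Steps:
E = 2205 (E = 5*(-21)² = 5*441 = 2205)
D(w) = 304 (D(w) = 7 + (½)*594 = 7 + 297 = 304)
J = -102122219/38073 (J = 283/343 + ((2205 + 519)/(187 + 146))*(-328) = 283*(1/343) + (2724/333)*(-328) = 283/343 + (2724*(1/333))*(-328) = 283/343 + (908/111)*(-328) = 283/343 - 297824/111 = -102122219/38073 ≈ -2682.3)
J + D(-320) = -102122219/38073 + 304 = -90548027/38073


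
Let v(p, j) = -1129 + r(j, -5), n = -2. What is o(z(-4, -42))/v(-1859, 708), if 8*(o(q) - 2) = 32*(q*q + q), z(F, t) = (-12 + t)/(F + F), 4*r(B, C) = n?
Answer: -845/4518 ≈ -0.18703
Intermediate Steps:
r(B, C) = -½ (r(B, C) = (¼)*(-2) = -½)
z(F, t) = (-12 + t)/(2*F) (z(F, t) = (-12 + t)/((2*F)) = (-12 + t)*(1/(2*F)) = (-12 + t)/(2*F))
v(p, j) = -2259/2 (v(p, j) = -1129 - ½ = -2259/2)
o(q) = 2 + 4*q + 4*q² (o(q) = 2 + (32*(q*q + q))/8 = 2 + (32*(q² + q))/8 = 2 + (32*(q + q²))/8 = 2 + (32*q + 32*q²)/8 = 2 + (4*q + 4*q²) = 2 + 4*q + 4*q²)
o(z(-4, -42))/v(-1859, 708) = (2 + 4*((½)*(-12 - 42)/(-4)) + 4*((½)*(-12 - 42)/(-4))²)/(-2259/2) = (2 + 4*((½)*(-¼)*(-54)) + 4*((½)*(-¼)*(-54))²)*(-2/2259) = (2 + 4*(27/4) + 4*(27/4)²)*(-2/2259) = (2 + 27 + 4*(729/16))*(-2/2259) = (2 + 27 + 729/4)*(-2/2259) = (845/4)*(-2/2259) = -845/4518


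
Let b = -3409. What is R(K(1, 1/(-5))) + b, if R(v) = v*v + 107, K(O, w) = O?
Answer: -3301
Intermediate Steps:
R(v) = 107 + v² (R(v) = v² + 107 = 107 + v²)
R(K(1, 1/(-5))) + b = (107 + 1²) - 3409 = (107 + 1) - 3409 = 108 - 3409 = -3301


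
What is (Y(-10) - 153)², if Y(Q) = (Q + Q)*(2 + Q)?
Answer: 49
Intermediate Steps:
Y(Q) = 2*Q*(2 + Q) (Y(Q) = (2*Q)*(2 + Q) = 2*Q*(2 + Q))
(Y(-10) - 153)² = (2*(-10)*(2 - 10) - 153)² = (2*(-10)*(-8) - 153)² = (160 - 153)² = 7² = 49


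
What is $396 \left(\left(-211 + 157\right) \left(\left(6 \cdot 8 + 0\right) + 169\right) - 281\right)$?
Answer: $-4751604$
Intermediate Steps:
$396 \left(\left(-211 + 157\right) \left(\left(6 \cdot 8 + 0\right) + 169\right) - 281\right) = 396 \left(- 54 \left(\left(48 + 0\right) + 169\right) - 281\right) = 396 \left(- 54 \left(48 + 169\right) - 281\right) = 396 \left(\left(-54\right) 217 - 281\right) = 396 \left(-11718 - 281\right) = 396 \left(-11999\right) = -4751604$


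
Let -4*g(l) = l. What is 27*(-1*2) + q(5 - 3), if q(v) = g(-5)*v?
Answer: -103/2 ≈ -51.500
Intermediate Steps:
g(l) = -l/4
q(v) = 5*v/4 (q(v) = (-¼*(-5))*v = 5*v/4)
27*(-1*2) + q(5 - 3) = 27*(-1*2) + 5*(5 - 3)/4 = 27*(-2) + (5/4)*2 = -54 + 5/2 = -103/2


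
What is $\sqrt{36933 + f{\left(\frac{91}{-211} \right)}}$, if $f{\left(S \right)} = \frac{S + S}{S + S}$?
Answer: $\sqrt{36934} \approx 192.18$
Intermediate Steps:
$f{\left(S \right)} = 1$ ($f{\left(S \right)} = \frac{2 S}{2 S} = 2 S \frac{1}{2 S} = 1$)
$\sqrt{36933 + f{\left(\frac{91}{-211} \right)}} = \sqrt{36933 + 1} = \sqrt{36934}$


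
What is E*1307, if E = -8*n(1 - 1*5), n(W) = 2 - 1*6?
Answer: 41824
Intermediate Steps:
n(W) = -4 (n(W) = 2 - 6 = -4)
E = 32 (E = -8*(-4) = 32)
E*1307 = 32*1307 = 41824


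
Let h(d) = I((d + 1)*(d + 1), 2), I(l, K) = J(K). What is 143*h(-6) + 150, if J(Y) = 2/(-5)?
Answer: 464/5 ≈ 92.800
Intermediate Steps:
J(Y) = -⅖ (J(Y) = 2*(-⅕) = -⅖)
I(l, K) = -⅖
h(d) = -⅖
143*h(-6) + 150 = 143*(-⅖) + 150 = -286/5 + 150 = 464/5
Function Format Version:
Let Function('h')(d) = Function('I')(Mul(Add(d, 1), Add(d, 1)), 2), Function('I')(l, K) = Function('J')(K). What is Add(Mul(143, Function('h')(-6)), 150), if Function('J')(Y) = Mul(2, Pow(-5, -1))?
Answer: Rational(464, 5) ≈ 92.800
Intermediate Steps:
Function('J')(Y) = Rational(-2, 5) (Function('J')(Y) = Mul(2, Rational(-1, 5)) = Rational(-2, 5))
Function('I')(l, K) = Rational(-2, 5)
Function('h')(d) = Rational(-2, 5)
Add(Mul(143, Function('h')(-6)), 150) = Add(Mul(143, Rational(-2, 5)), 150) = Add(Rational(-286, 5), 150) = Rational(464, 5)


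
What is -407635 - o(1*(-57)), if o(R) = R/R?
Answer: -407636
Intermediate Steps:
o(R) = 1
-407635 - o(1*(-57)) = -407635 - 1*1 = -407635 - 1 = -407636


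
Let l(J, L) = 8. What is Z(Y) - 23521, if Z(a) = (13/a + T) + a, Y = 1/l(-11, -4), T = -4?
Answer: -187367/8 ≈ -23421.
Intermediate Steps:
Y = ⅛ (Y = 1/8 = ⅛ ≈ 0.12500)
Z(a) = -4 + a + 13/a (Z(a) = (13/a - 4) + a = (-4 + 13/a) + a = -4 + a + 13/a)
Z(Y) - 23521 = (-4 + ⅛ + 13/(⅛)) - 23521 = (-4 + ⅛ + 13*8) - 23521 = (-4 + ⅛ + 104) - 23521 = 801/8 - 23521 = -187367/8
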